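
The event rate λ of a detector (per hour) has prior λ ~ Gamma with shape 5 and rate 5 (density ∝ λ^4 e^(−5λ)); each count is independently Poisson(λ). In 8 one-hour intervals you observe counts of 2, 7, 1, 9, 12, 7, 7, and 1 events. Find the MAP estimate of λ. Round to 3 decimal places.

λ̂_MAP = 3.846

Σxᵢ = 2+7+1+9+12+7+7+1 = 46, with n = 8.
Posterior ∝ λ^4e^(−5λ) · λ^46e^(−8λ) = λ^50e^(−13λ), i.e. Gamma(shape=51, rate=13).
The mode of a Gamma(a, b) with a ≥ 1 (shape–rate) is (a−1)/b = 50/13 ≈ 3.846.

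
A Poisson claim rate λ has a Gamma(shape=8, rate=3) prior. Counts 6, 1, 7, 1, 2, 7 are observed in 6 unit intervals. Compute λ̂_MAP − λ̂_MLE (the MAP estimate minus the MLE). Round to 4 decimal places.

Σxᵢ = 24. Posterior is Gamma(32, 9); MAP = (32−1)/9 = 31/9 ≈ 3.44444.
MLE = x̄ = 24/6 ≈ 4.00000.
Difference = 31/9 − 24/6 = -5/9 ≈ -0.5556.

MAP − MLE = -0.5556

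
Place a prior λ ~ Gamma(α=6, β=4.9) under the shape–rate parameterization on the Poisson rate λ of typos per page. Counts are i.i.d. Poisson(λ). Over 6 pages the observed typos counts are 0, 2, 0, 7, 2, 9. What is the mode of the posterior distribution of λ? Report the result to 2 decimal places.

λ̂_MAP = 2.29

Σxᵢ = 0+2+0+7+2+9 = 20, with n = 6.
Posterior ∝ λ^5e^(−4.9λ) · λ^20e^(−6λ) = λ^25e^(−10.9λ), i.e. Gamma(shape=26, rate=10.9).
The mode of a Gamma(a, b) with a ≥ 1 (shape–rate) is (a−1)/b = 25/10.9 ≈ 2.29.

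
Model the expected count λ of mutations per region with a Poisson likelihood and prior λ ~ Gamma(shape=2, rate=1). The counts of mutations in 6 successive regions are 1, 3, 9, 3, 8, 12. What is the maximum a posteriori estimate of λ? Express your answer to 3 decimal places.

λ̂_MAP = 5.286

Σxᵢ = 1+3+9+3+8+12 = 36, with n = 6.
Posterior ∝ λe^(−1λ) · λ^36e^(−6λ) = λ^37e^(−7λ), i.e. Gamma(shape=38, rate=7).
The mode of a Gamma(a, b) with a ≥ 1 (shape–rate) is (a−1)/b = 37/7 ≈ 5.286.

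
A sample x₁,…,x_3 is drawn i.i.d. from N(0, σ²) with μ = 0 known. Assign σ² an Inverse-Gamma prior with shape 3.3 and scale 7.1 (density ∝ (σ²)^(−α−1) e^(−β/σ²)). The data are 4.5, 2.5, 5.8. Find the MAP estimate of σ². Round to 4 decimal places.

Sum of squared deviations about the known mean: SS = (4.5−0)² + (2.5−0)² + (5.8−0)² = 60.14.
The Normal likelihood contributes (σ²)^(−n/2) exp(−SS/(2σ²)), so the posterior is Inverse-Gamma(α + n/2, β + SS/2) = Inverse-Gamma(4.8, 37.17).
The mode of Inverse-Gamma(a, b) is b/(a+1) = 37.17/5.8 ≈ 6.4086.

σ̂²_MAP = 6.4086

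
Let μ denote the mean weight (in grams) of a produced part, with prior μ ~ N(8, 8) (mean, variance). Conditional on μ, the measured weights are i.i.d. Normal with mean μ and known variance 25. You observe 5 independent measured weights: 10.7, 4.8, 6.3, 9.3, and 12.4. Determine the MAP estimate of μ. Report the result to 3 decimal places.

μ̂_MAP = 8.431

n = 5; x̄ = (10.7 + 4.8 + 6.3 + 9.3 + 12.4)/5 = 43.5/5 = 8.7.
For a Normal prior and Normal likelihood with known variance, the posterior is Normal; its mode equals its mean, the precision-weighted average.
Prior precision 1/σ₀² = 1/8 = 0.125; data precision n/σ² = 5/25 = 0.2.
μ̂ = (0.125·8 + 0.2·8.7) / (0.125 + 0.2) = 2.74/0.325 = 548/65 ≈ 8.431.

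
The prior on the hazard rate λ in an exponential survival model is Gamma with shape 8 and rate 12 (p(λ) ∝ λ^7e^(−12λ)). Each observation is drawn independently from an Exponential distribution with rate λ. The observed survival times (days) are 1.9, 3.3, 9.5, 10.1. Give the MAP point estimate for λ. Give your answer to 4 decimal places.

λ̂_MAP = 0.2989

The Exponential(rate=λ) likelihood is ∝ λ^n e^(−λΣtᵢ). Here n = 4 and Σtᵢ = 1.9 + 3.3 + 9.5 + 10.1 = 24.8.
Posterior ∝ λ^7e^(−12λ) · λ^4e^(−24.8λ) = λ^11e^(−36.8λ), i.e. Gamma(12, 36.8).
Mode = (a−1)/b = 11/36.8 ≈ 0.2989.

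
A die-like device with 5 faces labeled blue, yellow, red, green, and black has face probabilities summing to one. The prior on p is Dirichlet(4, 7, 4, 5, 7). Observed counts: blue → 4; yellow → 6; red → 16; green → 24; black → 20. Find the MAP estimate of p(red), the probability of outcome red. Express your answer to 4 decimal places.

MAP estimate of p(red) = 0.2065

The posterior is Dirichlet(αᵢ + nᵢ) = Dirichlet(8, 13, 20, 29, 27).
For a Dirichlet(a₁,…,a_K) with all aᵢ > 1, the mode has j-th component (aⱼ − 1)/(Σaᵢ − K).
Here Σaᵢ = 97 and K = 5, so p(red) = (20 − 1)/(97 − 5) = 19/92 ≈ 0.2065.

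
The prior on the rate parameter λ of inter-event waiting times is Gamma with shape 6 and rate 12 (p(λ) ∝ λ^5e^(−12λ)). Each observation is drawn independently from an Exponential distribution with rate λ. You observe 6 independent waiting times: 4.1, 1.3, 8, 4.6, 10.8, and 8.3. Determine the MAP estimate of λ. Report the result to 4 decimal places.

λ̂_MAP = 0.2240

The Exponential(rate=λ) likelihood is ∝ λ^n e^(−λΣtᵢ). Here n = 6 and Σtᵢ = 4.1 + 1.3 + 8 + 4.6 + 10.8 + 8.3 = 37.1.
Posterior ∝ λ^5e^(−12λ) · λ^6e^(−37.1λ) = λ^11e^(−49.1λ), i.e. Gamma(12, 49.1).
Mode = (a−1)/b = 11/49.1 ≈ 0.2240.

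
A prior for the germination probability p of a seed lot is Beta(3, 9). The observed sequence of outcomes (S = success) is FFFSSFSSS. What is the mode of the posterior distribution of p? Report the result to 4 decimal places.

Prior: Beta(3, 9).
Data: 5 successes in 9 trials (from the sequence). The binomial likelihood contributes p^5(1−p)^4, so the posterior is Beta(3+5, 9+4) = Beta(8, 13).
For Beta(a, b) with a, b > 1 the mode is (a−1)/(a+b−2) = 7/19 ≈ 0.3684.

p̂_MAP = 0.3684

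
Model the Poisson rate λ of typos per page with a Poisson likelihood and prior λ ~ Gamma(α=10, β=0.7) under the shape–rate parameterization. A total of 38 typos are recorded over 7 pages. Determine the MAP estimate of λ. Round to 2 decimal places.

λ̂_MAP = 6.10

Σxᵢ = 38, n = 7.
Posterior ∝ λ^9e^(−0.7λ) · λ^38e^(−7λ) = λ^47e^(−7.7λ), i.e. Gamma(shape=48, rate=7.7).
The mode of a Gamma(a, b) with a ≥ 1 (shape–rate) is (a−1)/b = 47/7.7 ≈ 6.10.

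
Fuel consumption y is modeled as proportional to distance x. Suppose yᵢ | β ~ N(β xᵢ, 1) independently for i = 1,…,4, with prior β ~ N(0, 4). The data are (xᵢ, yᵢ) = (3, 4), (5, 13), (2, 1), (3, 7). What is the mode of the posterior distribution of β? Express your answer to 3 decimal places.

β̂_MAP = 2.116

log p(β | y) = −Σ(yᵢ − βxᵢ)²/(2·1) − β²/(2·4) + const.
Setting the derivative to zero: Σxᵢ(yᵢ − βxᵢ)/1 − β/4 = 0, so β = Σxᵢyᵢ / (Σxᵢ² + σ²/τ²).
Σxᵢyᵢ = 3·4 + 5·13 + 2·1 + 3·7 = 100; Σxᵢ² = 47; σ²/τ² = 0.25.
β̂_MAP = 100 / (47 + 0.25) = 100/47.25 ≈ 2.116.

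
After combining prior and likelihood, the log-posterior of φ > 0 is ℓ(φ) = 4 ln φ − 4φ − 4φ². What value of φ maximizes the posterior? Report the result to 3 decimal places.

ℓ'(φ) = 4/φ − 4 − 8φ. Setting this to zero and multiplying by φ: 8φ² + 4φ − 4 = 0.
φ = (−4 + √(4² + 4·8·4)) / (2·8) = (−4 + √144) / 16 = (−4 + 12)/16 = 1/2.
ℓ''(φ) = −4/φ² − 8 < 0, confirming a maximum.

φ̂_MAP = 0.500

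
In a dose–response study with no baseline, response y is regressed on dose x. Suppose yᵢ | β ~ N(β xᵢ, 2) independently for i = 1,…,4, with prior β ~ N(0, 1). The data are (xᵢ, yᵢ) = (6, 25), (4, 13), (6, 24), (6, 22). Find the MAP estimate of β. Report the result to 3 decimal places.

β̂_MAP = 3.794

log p(β | y) = −Σ(yᵢ − βxᵢ)²/(2·2) − β²/(2·1) + const.
Setting the derivative to zero: Σxᵢ(yᵢ − βxᵢ)/2 − β/1 = 0, so β = Σxᵢyᵢ / (Σxᵢ² + σ²/τ²).
Σxᵢyᵢ = 6·25 + 4·13 + 6·24 + 6·22 = 478; Σxᵢ² = 124; σ²/τ² = 2.
β̂_MAP = 478 / (124 + 2) = 478/126 ≈ 3.794.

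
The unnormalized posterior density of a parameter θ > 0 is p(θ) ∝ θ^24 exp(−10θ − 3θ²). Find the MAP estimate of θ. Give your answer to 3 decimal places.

ℓ'(θ) = 24/θ − 10 − 6θ. Setting this to zero and multiplying by θ: 6θ² + 10θ − 24 = 0.
θ = (−10 + √(10² + 4·6·24)) / (2·6) = (−10 + √676) / 12 = (−10 + 26)/12 = 4/3.
ℓ''(θ) = −24/θ² − 6 < 0, confirming a maximum.

θ̂_MAP = 1.333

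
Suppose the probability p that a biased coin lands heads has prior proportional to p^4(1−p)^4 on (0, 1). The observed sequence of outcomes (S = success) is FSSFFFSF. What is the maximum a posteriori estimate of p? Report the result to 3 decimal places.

The prior density ∝ p^4(1−p)^4 is the kernel of Beta(5, 5).
Data: 3 successes in 8 trials (from the sequence). The binomial likelihood contributes p^3(1−p)^5, so the posterior is Beta(5+3, 5+5) = Beta(8, 10).
For Beta(a, b) with a, b > 1 the mode is (a−1)/(a+b−2) = 7/16 ≈ 0.438.

p̂_MAP = 0.438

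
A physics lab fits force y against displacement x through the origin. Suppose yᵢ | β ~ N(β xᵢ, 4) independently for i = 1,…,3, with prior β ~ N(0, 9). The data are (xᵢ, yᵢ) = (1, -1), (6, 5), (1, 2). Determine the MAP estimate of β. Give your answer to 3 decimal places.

β̂_MAP = 0.806

log p(β | y) = −Σ(yᵢ − βxᵢ)²/(2·4) − β²/(2·9) + const.
Setting the derivative to zero: Σxᵢ(yᵢ − βxᵢ)/4 − β/9 = 0, so β = Σxᵢyᵢ / (Σxᵢ² + σ²/τ²).
Σxᵢyᵢ = 1·(-1) + 6·5 + 1·2 = 31; Σxᵢ² = 38; σ²/τ² = 4/9.
β̂_MAP = 31 / (38 + 4/9) = 31/(346/9) = 279/346 ≈ 0.806.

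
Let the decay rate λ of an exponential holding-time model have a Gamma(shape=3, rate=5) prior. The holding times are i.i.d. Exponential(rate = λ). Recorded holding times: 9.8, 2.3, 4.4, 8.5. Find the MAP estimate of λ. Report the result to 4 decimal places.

λ̂_MAP = 0.2000

The Exponential(rate=λ) likelihood is ∝ λ^n e^(−λΣtᵢ). Here n = 4 and Σtᵢ = 9.8 + 2.3 + 4.4 + 8.5 = 25.
Posterior ∝ λ^2e^(−5λ) · λ^4e^(−25λ) = λ^6e^(−30λ), i.e. Gamma(7, 30).
Mode = (a−1)/b = 6/30 ≈ 0.2000.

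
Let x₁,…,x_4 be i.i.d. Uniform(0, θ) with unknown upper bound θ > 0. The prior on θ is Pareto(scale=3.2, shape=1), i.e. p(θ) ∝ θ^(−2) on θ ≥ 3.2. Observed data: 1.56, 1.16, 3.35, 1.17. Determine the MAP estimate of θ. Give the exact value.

The Uniform(0, θ) likelihood is θ^(−n) for θ ≥ max(xᵢ), zero otherwise. Here max(xᵢ) = 3.35.
Posterior ∝ θ^(−2) · θ^(−4) = θ^(−6) on θ ≥ max(3.2, 3.35) = 3.35.
This density is strictly decreasing in θ, so the posterior mode lies at the lower boundary of the support.

θ̂_MAP = 3.35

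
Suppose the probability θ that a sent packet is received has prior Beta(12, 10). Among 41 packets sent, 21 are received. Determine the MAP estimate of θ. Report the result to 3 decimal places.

Prior: Beta(12, 10).
Data: 21 successes in 41 trials. The binomial likelihood contributes θ^21(1−θ)^20, so the posterior is Beta(12+21, 10+20) = Beta(33, 30).
For Beta(a, b) with a, b > 1 the mode is (a−1)/(a+b−2) = 32/61 ≈ 0.525.

θ̂_MAP = 0.525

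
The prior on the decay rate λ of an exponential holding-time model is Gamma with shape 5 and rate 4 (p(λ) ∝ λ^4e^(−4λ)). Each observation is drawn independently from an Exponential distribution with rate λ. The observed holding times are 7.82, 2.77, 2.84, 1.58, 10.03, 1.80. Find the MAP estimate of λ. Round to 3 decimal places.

The Exponential(rate=λ) likelihood is ∝ λ^n e^(−λΣtᵢ). Here n = 6 and Σtᵢ = 7.82 + 2.77 + 2.84 + 1.58 + 10.03 + 1.80 = 26.84.
Posterior ∝ λ^4e^(−4λ) · λ^6e^(−26.84λ) = λ^10e^(−30.84λ), i.e. Gamma(11, 30.84).
Mode = (a−1)/b = 10/30.84 ≈ 0.324.

λ̂_MAP = 0.324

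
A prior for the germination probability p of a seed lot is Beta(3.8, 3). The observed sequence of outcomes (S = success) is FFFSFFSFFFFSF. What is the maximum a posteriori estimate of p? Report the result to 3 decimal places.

Prior: Beta(3.8, 3).
Data: 3 successes in 13 trials (from the sequence). The binomial likelihood contributes p^3(1−p)^10, so the posterior is Beta(3.8+3, 3+10) = Beta(6.8, 13).
For Beta(a, b) with a, b > 1 the mode is (a−1)/(a+b−2) = 5.8/17.8 ≈ 0.326.

p̂_MAP = 0.326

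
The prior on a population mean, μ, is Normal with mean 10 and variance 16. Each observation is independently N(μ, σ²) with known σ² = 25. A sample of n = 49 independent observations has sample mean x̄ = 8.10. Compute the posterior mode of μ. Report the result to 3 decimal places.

n = 49, x̄ = 8.10.
For a Normal prior and Normal likelihood with known variance, the posterior is Normal; its mode equals its mean, the precision-weighted average.
Prior precision 1/σ₀² = 1/16 = 0.0625; data precision n/σ² = 49/25 = 1.96.
μ̂ = (0.0625·10 + 1.96·8.1) / (0.0625 + 1.96) = 16.501/2.0225 = 33002/4045 ≈ 8.159.

μ̂_MAP = 8.159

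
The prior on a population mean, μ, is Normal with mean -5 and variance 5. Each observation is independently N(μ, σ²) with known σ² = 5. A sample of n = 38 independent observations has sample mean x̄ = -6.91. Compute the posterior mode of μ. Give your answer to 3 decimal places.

n = 38, x̄ = -6.91.
For a Normal prior and Normal likelihood with known variance, the posterior is Normal; its mode equals its mean, the precision-weighted average.
Prior precision 1/σ₀² = 1/5 = 0.2; data precision n/σ² = 38/5 = 7.6.
μ̂ = (0.2·(-5) + 7.6·(-6.91)) / (0.2 + 7.6) = (-53.516)/7.8 = -13379/1950 ≈ -6.861.

μ̂_MAP = -6.861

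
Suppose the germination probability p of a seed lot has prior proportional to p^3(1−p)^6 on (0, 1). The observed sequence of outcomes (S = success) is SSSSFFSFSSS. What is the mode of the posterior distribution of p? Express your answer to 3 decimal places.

p̂_MAP = 0.550

The prior density ∝ p^3(1−p)^6 is the kernel of Beta(4, 7).
Data: 8 successes in 11 trials (from the sequence). The binomial likelihood contributes p^8(1−p)^3, so the posterior is Beta(4+8, 7+3) = Beta(12, 10).
For Beta(a, b) with a, b > 1 the mode is (a−1)/(a+b−2) = 11/20 ≈ 0.550.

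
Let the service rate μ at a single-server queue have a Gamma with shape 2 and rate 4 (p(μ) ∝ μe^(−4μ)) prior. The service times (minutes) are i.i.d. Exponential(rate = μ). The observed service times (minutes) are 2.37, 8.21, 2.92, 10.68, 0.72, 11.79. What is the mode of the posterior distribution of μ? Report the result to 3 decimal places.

The Exponential(rate=μ) likelihood is ∝ μ^n e^(−μΣtᵢ). Here n = 6 and Σtᵢ = 2.37 + 8.21 + 2.92 + 10.68 + 0.72 + 11.79 = 36.69.
Posterior ∝ μe^(−4μ) · μ^6e^(−36.69μ) = μ^7e^(−40.69μ), i.e. Gamma(8, 40.69).
Mode = (a−1)/b = 7/40.69 ≈ 0.172.

μ̂_MAP = 0.172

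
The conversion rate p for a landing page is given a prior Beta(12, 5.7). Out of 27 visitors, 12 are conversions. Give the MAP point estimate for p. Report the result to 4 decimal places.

Prior: Beta(12, 5.7).
Data: 12 successes in 27 trials. The binomial likelihood contributes p^12(1−p)^15, so the posterior is Beta(12+12, 5.7+15) = Beta(24, 20.7).
For Beta(a, b) with a, b > 1 the mode is (a−1)/(a+b−2) = 23/42.7 ≈ 0.5386.

p̂_MAP = 0.5386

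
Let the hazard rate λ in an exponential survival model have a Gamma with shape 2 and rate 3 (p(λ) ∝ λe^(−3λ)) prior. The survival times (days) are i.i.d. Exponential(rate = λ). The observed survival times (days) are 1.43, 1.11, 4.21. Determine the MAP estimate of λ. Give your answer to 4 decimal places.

The Exponential(rate=λ) likelihood is ∝ λ^n e^(−λΣtᵢ). Here n = 3 and Σtᵢ = 1.43 + 1.11 + 4.21 = 6.75.
Posterior ∝ λe^(−3λ) · λ^3e^(−6.75λ) = λ^4e^(−9.75λ), i.e. Gamma(5, 9.75).
Mode = (a−1)/b = 4/9.75 ≈ 0.4103.

λ̂_MAP = 0.4103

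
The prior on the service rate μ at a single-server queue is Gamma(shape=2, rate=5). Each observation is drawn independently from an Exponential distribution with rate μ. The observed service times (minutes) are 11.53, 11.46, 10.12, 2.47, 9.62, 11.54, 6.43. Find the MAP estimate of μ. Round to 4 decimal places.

The Exponential(rate=μ) likelihood is ∝ μ^n e^(−μΣtᵢ). Here n = 7 and Σtᵢ = 11.53 + 11.46 + 10.12 + 2.47 + 9.62 + 11.54 + 6.43 = 63.17.
Posterior ∝ μe^(−5μ) · μ^7e^(−63.17μ) = μ^8e^(−68.17μ), i.e. Gamma(9, 68.17).
Mode = (a−1)/b = 8/68.17 ≈ 0.1174.

μ̂_MAP = 0.1174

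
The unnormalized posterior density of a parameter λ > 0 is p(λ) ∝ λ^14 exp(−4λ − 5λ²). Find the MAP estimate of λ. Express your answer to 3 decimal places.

λ̂_MAP = 1.000

ℓ'(λ) = 14/λ − 4 − 10λ. Setting this to zero and multiplying by λ: 10λ² + 4λ − 14 = 0.
λ = (−4 + √(4² + 4·10·14)) / (2·10) = (−4 + √576) / 20 = (−4 + 24)/20 = 1.
ℓ''(λ) = −14/λ² − 10 < 0, confirming a maximum.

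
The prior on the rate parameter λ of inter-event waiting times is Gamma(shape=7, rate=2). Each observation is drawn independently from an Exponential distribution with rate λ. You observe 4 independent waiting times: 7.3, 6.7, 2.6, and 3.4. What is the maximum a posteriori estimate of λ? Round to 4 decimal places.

λ̂_MAP = 0.4545

The Exponential(rate=λ) likelihood is ∝ λ^n e^(−λΣtᵢ). Here n = 4 and Σtᵢ = 7.3 + 6.7 + 2.6 + 3.4 = 20.
Posterior ∝ λ^6e^(−2λ) · λ^4e^(−20λ) = λ^10e^(−22λ), i.e. Gamma(11, 22).
Mode = (a−1)/b = 10/22 ≈ 0.4545.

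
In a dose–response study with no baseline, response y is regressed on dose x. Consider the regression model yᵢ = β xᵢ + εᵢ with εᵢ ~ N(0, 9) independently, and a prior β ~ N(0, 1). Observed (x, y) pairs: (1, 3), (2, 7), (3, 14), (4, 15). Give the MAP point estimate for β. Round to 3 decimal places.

log p(β | y) = −Σ(yᵢ − βxᵢ)²/(2·9) − β²/(2·1) + const.
Setting the derivative to zero: Σxᵢ(yᵢ − βxᵢ)/9 − β/1 = 0, so β = Σxᵢyᵢ / (Σxᵢ² + σ²/τ²).
Σxᵢyᵢ = 1·3 + 2·7 + 3·14 + 4·15 = 119; Σxᵢ² = 30; σ²/τ² = 9.
β̂_MAP = 119 / (30 + 9) = 119/39 ≈ 3.051.

β̂_MAP = 3.051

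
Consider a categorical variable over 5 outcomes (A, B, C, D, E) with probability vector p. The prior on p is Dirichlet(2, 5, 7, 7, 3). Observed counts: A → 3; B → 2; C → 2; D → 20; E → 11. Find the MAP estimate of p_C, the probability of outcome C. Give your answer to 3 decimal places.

MAP estimate of p_C = 0.140

The posterior is Dirichlet(αᵢ + nᵢ) = Dirichlet(5, 7, 9, 27, 14).
For a Dirichlet(a₁,…,a_K) with all aᵢ > 1, the mode has j-th component (aⱼ − 1)/(Σaᵢ − K).
Here Σaᵢ = 62 and K = 5, so p_C = (9 − 1)/(62 − 5) = 8/57 ≈ 0.140.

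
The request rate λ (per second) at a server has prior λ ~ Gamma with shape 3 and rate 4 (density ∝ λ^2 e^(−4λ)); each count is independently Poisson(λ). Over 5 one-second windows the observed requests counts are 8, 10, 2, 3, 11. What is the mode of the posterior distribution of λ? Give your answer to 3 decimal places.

Σxᵢ = 8+10+2+3+11 = 34, with n = 5.
Posterior ∝ λ^2e^(−4λ) · λ^34e^(−5λ) = λ^36e^(−9λ), i.e. Gamma(shape=37, rate=9).
The mode of a Gamma(a, b) with a ≥ 1 (shape–rate) is (a−1)/b = 36/9 ≈ 4.000.

λ̂_MAP = 4.000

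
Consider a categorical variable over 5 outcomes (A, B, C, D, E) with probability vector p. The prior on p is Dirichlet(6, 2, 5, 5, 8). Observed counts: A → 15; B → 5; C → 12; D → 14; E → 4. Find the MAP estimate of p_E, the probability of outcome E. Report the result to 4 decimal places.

MAP estimate of p_E = 0.1549

The posterior is Dirichlet(αᵢ + nᵢ) = Dirichlet(21, 7, 17, 19, 12).
For a Dirichlet(a₁,…,a_K) with all aᵢ > 1, the mode has j-th component (aⱼ − 1)/(Σaᵢ − K).
Here Σaᵢ = 76 and K = 5, so p_E = (12 − 1)/(76 − 5) = 11/71 ≈ 0.1549.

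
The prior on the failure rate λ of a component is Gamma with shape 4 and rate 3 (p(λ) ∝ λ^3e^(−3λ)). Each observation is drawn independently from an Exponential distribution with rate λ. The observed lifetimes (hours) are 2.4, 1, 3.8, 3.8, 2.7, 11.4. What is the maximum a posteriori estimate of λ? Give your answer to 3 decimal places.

λ̂_MAP = 0.320

The Exponential(rate=λ) likelihood is ∝ λ^n e^(−λΣtᵢ). Here n = 6 and Σtᵢ = 2.4 + 1 + 3.8 + 3.8 + 2.7 + 11.4 = 25.1.
Posterior ∝ λ^3e^(−3λ) · λ^6e^(−25.1λ) = λ^9e^(−28.1λ), i.e. Gamma(10, 28.1).
Mode = (a−1)/b = 9/28.1 ≈ 0.320.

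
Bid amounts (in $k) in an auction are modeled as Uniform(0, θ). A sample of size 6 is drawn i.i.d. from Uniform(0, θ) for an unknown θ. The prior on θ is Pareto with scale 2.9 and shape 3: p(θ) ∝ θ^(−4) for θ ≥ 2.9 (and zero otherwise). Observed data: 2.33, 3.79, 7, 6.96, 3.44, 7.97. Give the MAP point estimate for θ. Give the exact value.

The Uniform(0, θ) likelihood is θ^(−n) for θ ≥ max(xᵢ), zero otherwise. Here max(xᵢ) = 7.97.
Posterior ∝ θ^(−4) · θ^(−6) = θ^(−10) on θ ≥ max(2.9, 7.97) = 7.97.
This density is strictly decreasing in θ, so the posterior mode lies at the lower boundary of the support.

θ̂_MAP = 7.97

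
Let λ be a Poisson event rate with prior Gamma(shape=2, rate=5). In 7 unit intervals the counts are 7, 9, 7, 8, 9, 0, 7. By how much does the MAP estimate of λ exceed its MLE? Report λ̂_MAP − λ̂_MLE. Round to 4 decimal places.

Σxᵢ = 47. Posterior is Gamma(49, 12); MAP = (49−1)/12 = 48/12 ≈ 4.00000.
MLE = x̄ = 47/7 ≈ 6.71429.
Difference = 48/12 − 47/7 = -19/7 ≈ -2.7143.

MAP − MLE = -2.7143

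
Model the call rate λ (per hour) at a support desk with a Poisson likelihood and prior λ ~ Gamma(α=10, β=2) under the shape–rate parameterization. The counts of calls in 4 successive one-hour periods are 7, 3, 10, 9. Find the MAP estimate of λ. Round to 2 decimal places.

λ̂_MAP = 6.33

Σxᵢ = 7+3+10+9 = 29, with n = 4.
Posterior ∝ λ^9e^(−2λ) · λ^29e^(−4λ) = λ^38e^(−6λ), i.e. Gamma(shape=39, rate=6).
The mode of a Gamma(a, b) with a ≥ 1 (shape–rate) is (a−1)/b = 38/6 ≈ 6.33.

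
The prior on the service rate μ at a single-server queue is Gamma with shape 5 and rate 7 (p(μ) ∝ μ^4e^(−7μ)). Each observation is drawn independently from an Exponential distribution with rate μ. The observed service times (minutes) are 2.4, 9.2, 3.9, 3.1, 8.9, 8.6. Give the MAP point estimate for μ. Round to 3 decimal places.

The Exponential(rate=μ) likelihood is ∝ μ^n e^(−μΣtᵢ). Here n = 6 and Σtᵢ = 2.4 + 9.2 + 3.9 + 3.1 + 8.9 + 8.6 = 36.1.
Posterior ∝ μ^4e^(−7μ) · μ^6e^(−36.1μ) = μ^10e^(−43.1μ), i.e. Gamma(11, 43.1).
Mode = (a−1)/b = 10/43.1 ≈ 0.232.

μ̂_MAP = 0.232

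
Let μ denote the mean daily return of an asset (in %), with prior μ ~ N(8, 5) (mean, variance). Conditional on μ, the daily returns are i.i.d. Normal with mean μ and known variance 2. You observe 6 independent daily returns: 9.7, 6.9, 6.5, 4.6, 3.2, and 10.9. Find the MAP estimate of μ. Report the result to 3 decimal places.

n = 6; x̄ = (9.7 + 6.9 + 6.5 + 4.6 + 3.2 + 10.9)/6 = 41.8/6 = 209/30 ≈ 6.9667.
For a Normal prior and Normal likelihood with known variance, the posterior is Normal; its mode equals its mean, the precision-weighted average.
Prior precision 1/σ₀² = 1/5 = 0.2; data precision n/σ² = 6/2 = 3.
μ̂ = (0.2·8 + 3·(209/30)) / (0.2 + 3) = 22.5/3.2 = 7.03125 ≈ 7.031.

μ̂_MAP = 7.031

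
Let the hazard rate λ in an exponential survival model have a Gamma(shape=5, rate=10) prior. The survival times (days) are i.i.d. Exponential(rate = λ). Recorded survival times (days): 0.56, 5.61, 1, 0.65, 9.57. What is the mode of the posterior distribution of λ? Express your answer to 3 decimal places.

The Exponential(rate=λ) likelihood is ∝ λ^n e^(−λΣtᵢ). Here n = 5 and Σtᵢ = 0.56 + 5.61 + 1 + 0.65 + 9.57 = 17.39.
Posterior ∝ λ^4e^(−10λ) · λ^5e^(−17.39λ) = λ^9e^(−27.39λ), i.e. Gamma(10, 27.39).
Mode = (a−1)/b = 9/27.39 ≈ 0.329.

λ̂_MAP = 0.329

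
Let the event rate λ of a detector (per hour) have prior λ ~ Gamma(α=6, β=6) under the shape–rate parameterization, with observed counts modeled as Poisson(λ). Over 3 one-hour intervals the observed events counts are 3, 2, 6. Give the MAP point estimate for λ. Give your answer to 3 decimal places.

Σxᵢ = 3+2+6 = 11, with n = 3.
Posterior ∝ λ^5e^(−6λ) · λ^11e^(−3λ) = λ^16e^(−9λ), i.e. Gamma(shape=17, rate=9).
The mode of a Gamma(a, b) with a ≥ 1 (shape–rate) is (a−1)/b = 16/9 ≈ 1.778.

λ̂_MAP = 1.778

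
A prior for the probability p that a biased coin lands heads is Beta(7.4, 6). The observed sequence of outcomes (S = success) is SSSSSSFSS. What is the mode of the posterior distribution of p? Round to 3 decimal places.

p̂_MAP = 0.706

Prior: Beta(7.4, 6).
Data: 8 successes in 9 trials (from the sequence). The binomial likelihood contributes p^8(1−p)^1, so the posterior is Beta(7.4+8, 6+1) = Beta(15.4, 7).
For Beta(a, b) with a, b > 1 the mode is (a−1)/(a+b−2) = 14.4/20.4 ≈ 0.706.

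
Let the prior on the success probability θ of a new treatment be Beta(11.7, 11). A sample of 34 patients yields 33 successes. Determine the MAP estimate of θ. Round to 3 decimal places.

Prior: Beta(11.7, 11).
Data: 33 successes in 34 trials. The binomial likelihood contributes θ^33(1−θ)^1, so the posterior is Beta(11.7+33, 11+1) = Beta(44.7, 12).
For Beta(a, b) with a, b > 1 the mode is (a−1)/(a+b−2) = 43.7/54.7 ≈ 0.799.

θ̂_MAP = 0.799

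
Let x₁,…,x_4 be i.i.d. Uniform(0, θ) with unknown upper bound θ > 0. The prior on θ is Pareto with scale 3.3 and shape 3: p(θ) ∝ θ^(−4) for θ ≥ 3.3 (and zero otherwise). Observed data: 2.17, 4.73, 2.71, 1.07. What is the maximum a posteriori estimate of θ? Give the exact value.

The Uniform(0, θ) likelihood is θ^(−n) for θ ≥ max(xᵢ), zero otherwise. Here max(xᵢ) = 4.73.
Posterior ∝ θ^(−4) · θ^(−4) = θ^(−8) on θ ≥ max(3.3, 4.73) = 4.73.
This density is strictly decreasing in θ, so the posterior mode lies at the lower boundary of the support.

θ̂_MAP = 4.73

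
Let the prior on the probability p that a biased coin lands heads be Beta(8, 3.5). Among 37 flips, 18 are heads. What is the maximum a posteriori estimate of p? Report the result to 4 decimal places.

Prior: Beta(8, 3.5).
Data: 18 successes in 37 trials. The binomial likelihood contributes p^18(1−p)^19, so the posterior is Beta(8+18, 3.5+19) = Beta(26, 22.5).
For Beta(a, b) with a, b > 1 the mode is (a−1)/(a+b−2) = 25/46.5 ≈ 0.5376.

p̂_MAP = 0.5376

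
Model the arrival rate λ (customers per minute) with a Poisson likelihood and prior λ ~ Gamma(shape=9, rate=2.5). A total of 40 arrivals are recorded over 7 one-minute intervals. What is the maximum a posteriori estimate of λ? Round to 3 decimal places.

λ̂_MAP = 5.053

Σxᵢ = 40, n = 7.
Posterior ∝ λ^8e^(−2.5λ) · λ^40e^(−7λ) = λ^48e^(−9.5λ), i.e. Gamma(shape=49, rate=9.5).
The mode of a Gamma(a, b) with a ≥ 1 (shape–rate) is (a−1)/b = 48/9.5 ≈ 5.053.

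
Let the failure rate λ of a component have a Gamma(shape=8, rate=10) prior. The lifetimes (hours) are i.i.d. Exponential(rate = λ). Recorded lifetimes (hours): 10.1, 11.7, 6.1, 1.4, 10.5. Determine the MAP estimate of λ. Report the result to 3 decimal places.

λ̂_MAP = 0.241

The Exponential(rate=λ) likelihood is ∝ λ^n e^(−λΣtᵢ). Here n = 5 and Σtᵢ = 10.1 + 11.7 + 6.1 + 1.4 + 10.5 = 39.8.
Posterior ∝ λ^7e^(−10λ) · λ^5e^(−39.8λ) = λ^12e^(−49.8λ), i.e. Gamma(13, 49.8).
Mode = (a−1)/b = 12/49.8 ≈ 0.241.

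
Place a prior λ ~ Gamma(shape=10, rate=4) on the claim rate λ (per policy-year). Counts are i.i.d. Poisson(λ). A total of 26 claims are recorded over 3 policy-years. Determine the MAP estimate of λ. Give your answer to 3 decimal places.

Σxᵢ = 26, n = 3.
Posterior ∝ λ^9e^(−4λ) · λ^26e^(−3λ) = λ^35e^(−7λ), i.e. Gamma(shape=36, rate=7).
The mode of a Gamma(a, b) with a ≥ 1 (shape–rate) is (a−1)/b = 35/7 ≈ 5.000.

λ̂_MAP = 5.000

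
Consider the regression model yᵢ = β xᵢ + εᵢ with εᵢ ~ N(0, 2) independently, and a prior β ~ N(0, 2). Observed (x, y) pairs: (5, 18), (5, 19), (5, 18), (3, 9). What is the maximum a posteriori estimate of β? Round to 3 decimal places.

β̂_MAP = 3.553

log p(β | y) = −Σ(yᵢ − βxᵢ)²/(2·2) − β²/(2·2) + const.
Setting the derivative to zero: Σxᵢ(yᵢ − βxᵢ)/2 − β/2 = 0, so β = Σxᵢyᵢ / (Σxᵢ² + σ²/τ²).
Σxᵢyᵢ = 5·18 + 5·19 + 5·18 + 3·9 = 302; Σxᵢ² = 84; σ²/τ² = 1.
β̂_MAP = 302 / (84 + 1) = 302/85 ≈ 3.553.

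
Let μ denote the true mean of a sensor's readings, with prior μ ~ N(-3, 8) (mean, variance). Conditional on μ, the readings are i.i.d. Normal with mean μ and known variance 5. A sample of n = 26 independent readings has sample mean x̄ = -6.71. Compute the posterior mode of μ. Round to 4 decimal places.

n = 26, x̄ = -6.71.
For a Normal prior and Normal likelihood with known variance, the posterior is Normal; its mode equals its mean, the precision-weighted average.
Prior precision 1/σ₀² = 1/8 = 0.125; data precision n/σ² = 26/5 = 5.2.
μ̂ = (0.125·(-3) + 5.2·(-6.71)) / (0.125 + 5.2) = (-35.267)/5.325 = -35267/5325 ≈ -6.6229.

μ̂_MAP = -6.6229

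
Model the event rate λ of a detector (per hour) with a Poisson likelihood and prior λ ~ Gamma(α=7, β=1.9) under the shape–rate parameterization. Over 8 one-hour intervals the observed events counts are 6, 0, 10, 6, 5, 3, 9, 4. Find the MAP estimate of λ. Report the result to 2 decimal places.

λ̂_MAP = 4.95

Σxᵢ = 6+0+10+6+5+3+9+4 = 43, with n = 8.
Posterior ∝ λ^6e^(−1.9λ) · λ^43e^(−8λ) = λ^49e^(−9.9λ), i.e. Gamma(shape=50, rate=9.9).
The mode of a Gamma(a, b) with a ≥ 1 (shape–rate) is (a−1)/b = 49/9.9 ≈ 4.95.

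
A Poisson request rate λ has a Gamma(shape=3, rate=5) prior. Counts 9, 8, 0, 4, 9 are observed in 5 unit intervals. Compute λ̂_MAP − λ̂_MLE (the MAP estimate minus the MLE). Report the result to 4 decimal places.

Σxᵢ = 30. Posterior is Gamma(33, 10); MAP = (33−1)/10 = 32/10 ≈ 3.20000.
MLE = x̄ = 30/5 ≈ 6.00000.
Difference = 32/10 − 30/5 = -14/5 ≈ -2.8000.

MAP − MLE = -2.8000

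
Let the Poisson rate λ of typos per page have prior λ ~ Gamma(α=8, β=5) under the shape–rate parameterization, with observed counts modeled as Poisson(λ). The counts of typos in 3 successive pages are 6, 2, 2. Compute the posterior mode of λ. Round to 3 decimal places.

λ̂_MAP = 2.125

Σxᵢ = 6+2+2 = 10, with n = 3.
Posterior ∝ λ^7e^(−5λ) · λ^10e^(−3λ) = λ^17e^(−8λ), i.e. Gamma(shape=18, rate=8).
The mode of a Gamma(a, b) with a ≥ 1 (shape–rate) is (a−1)/b = 17/8 ≈ 2.125.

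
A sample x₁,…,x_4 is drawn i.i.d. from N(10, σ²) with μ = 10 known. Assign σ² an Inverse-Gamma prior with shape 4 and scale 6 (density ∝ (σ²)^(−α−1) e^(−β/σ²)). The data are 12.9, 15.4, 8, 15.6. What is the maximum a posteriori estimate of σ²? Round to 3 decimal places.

σ̂²_MAP = 6.066

Sum of squared deviations about the known mean: SS = (12.9−10)² + (15.4−10)² + (8−10)² + (15.6−10)² = 72.93.
The Normal likelihood contributes (σ²)^(−n/2) exp(−SS/(2σ²)), so the posterior is Inverse-Gamma(α + n/2, β + SS/2) = Inverse-Gamma(6, 42.465).
The mode of Inverse-Gamma(a, b) is b/(a+1) = 42.465/7 ≈ 6.066.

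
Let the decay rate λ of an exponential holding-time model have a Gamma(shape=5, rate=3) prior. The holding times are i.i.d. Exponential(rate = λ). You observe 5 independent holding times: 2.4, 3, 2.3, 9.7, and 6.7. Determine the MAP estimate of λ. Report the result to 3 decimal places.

The Exponential(rate=λ) likelihood is ∝ λ^n e^(−λΣtᵢ). Here n = 5 and Σtᵢ = 2.4 + 3 + 2.3 + 9.7 + 6.7 = 24.1.
Posterior ∝ λ^4e^(−3λ) · λ^5e^(−24.1λ) = λ^9e^(−27.1λ), i.e. Gamma(10, 27.1).
Mode = (a−1)/b = 9/27.1 ≈ 0.332.

λ̂_MAP = 0.332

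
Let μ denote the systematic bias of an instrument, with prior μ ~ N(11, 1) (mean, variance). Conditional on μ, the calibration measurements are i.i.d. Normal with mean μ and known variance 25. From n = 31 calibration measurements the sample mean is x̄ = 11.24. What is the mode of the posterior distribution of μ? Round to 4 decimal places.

n = 31, x̄ = 11.24.
For a Normal prior and Normal likelihood with known variance, the posterior is Normal; its mode equals its mean, the precision-weighted average.
Prior precision 1/σ₀² = 1/1 = 1; data precision n/σ² = 31/25 = 1.24.
μ̂ = (1·11 + 1.24·11.24) / (1 + 1.24) = 24.9376/2.24 = 7793/700 ≈ 11.1329.

μ̂_MAP = 11.1329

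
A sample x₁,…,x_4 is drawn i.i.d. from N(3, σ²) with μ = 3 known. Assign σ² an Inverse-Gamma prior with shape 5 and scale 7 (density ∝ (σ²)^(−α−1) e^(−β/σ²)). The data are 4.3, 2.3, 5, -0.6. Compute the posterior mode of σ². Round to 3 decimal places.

σ̂²_MAP = 2.071

Sum of squared deviations about the known mean: SS = (4.3−3)² + (2.3−3)² + (5−3)² + (-0.6−3)² = 19.14.
The Normal likelihood contributes (σ²)^(−n/2) exp(−SS/(2σ²)), so the posterior is Inverse-Gamma(α + n/2, β + SS/2) = Inverse-Gamma(7, 16.57).
The mode of Inverse-Gamma(a, b) is b/(a+1) = 16.57/8 ≈ 2.071.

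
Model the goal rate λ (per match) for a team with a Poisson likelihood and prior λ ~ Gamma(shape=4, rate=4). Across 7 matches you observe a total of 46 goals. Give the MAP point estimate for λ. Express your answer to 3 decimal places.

λ̂_MAP = 4.455

Σxᵢ = 46, n = 7.
Posterior ∝ λ^3e^(−4λ) · λ^46e^(−7λ) = λ^49e^(−11λ), i.e. Gamma(shape=50, rate=11).
The mode of a Gamma(a, b) with a ≥ 1 (shape–rate) is (a−1)/b = 49/11 ≈ 4.455.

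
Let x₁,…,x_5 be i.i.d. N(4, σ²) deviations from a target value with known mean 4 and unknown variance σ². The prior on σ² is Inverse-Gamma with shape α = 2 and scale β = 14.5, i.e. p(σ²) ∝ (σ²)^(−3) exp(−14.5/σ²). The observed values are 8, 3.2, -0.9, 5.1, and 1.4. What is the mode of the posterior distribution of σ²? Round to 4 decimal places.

σ̂²_MAP = 7.0564

Sum of squared deviations about the known mean: SS = (8−4)² + (3.2−4)² + (-0.9−4)² + (5.1−4)² + (1.4−4)² = 48.62.
The Normal likelihood contributes (σ²)^(−n/2) exp(−SS/(2σ²)), so the posterior is Inverse-Gamma(α + n/2, β + SS/2) = Inverse-Gamma(4.5, 38.81).
The mode of Inverse-Gamma(a, b) is b/(a+1) = 38.81/5.5 ≈ 7.0564.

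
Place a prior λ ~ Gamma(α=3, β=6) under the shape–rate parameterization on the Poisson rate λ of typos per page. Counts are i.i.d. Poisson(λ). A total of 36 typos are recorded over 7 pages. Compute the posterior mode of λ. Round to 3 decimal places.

λ̂_MAP = 2.923

Σxᵢ = 36, n = 7.
Posterior ∝ λ^2e^(−6λ) · λ^36e^(−7λ) = λ^38e^(−13λ), i.e. Gamma(shape=39, rate=13).
The mode of a Gamma(a, b) with a ≥ 1 (shape–rate) is (a−1)/b = 38/13 ≈ 2.923.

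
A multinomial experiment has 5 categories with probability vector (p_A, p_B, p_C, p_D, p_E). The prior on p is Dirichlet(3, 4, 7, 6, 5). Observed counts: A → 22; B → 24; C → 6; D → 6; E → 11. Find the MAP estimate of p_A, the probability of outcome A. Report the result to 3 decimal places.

MAP estimate of p_A = 0.270

The posterior is Dirichlet(αᵢ + nᵢ) = Dirichlet(25, 28, 13, 12, 16).
For a Dirichlet(a₁,…,a_K) with all aᵢ > 1, the mode has j-th component (aⱼ − 1)/(Σaᵢ − K).
Here Σaᵢ = 94 and K = 5, so p_A = (25 − 1)/(94 − 5) = 24/89 ≈ 0.270.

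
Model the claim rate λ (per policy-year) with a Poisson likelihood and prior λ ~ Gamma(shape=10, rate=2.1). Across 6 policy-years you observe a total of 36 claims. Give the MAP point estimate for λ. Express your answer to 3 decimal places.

λ̂_MAP = 5.556

Σxᵢ = 36, n = 6.
Posterior ∝ λ^9e^(−2.1λ) · λ^36e^(−6λ) = λ^45e^(−8.1λ), i.e. Gamma(shape=46, rate=8.1).
The mode of a Gamma(a, b) with a ≥ 1 (shape–rate) is (a−1)/b = 45/8.1 ≈ 5.556.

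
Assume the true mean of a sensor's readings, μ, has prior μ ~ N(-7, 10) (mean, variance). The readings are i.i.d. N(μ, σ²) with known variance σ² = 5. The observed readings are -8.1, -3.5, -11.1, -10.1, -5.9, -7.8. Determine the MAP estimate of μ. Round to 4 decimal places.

n = 6; x̄ = ((-8.1) + (-3.5) + (-11.1) + (-10.1) + (-5.9) + (-7.8))/6 = -46.5/6 = -7.75.
For a Normal prior and Normal likelihood with known variance, the posterior is Normal; its mode equals its mean, the precision-weighted average.
Prior precision 1/σ₀² = 1/10 = 0.1; data precision n/σ² = 6/5 = 1.2.
μ̂ = (0.1·(-7) + 1.2·(-7.75)) / (0.1 + 1.2) = (-10)/1.3 = -100/13 ≈ -7.6923.

μ̂_MAP = -7.6923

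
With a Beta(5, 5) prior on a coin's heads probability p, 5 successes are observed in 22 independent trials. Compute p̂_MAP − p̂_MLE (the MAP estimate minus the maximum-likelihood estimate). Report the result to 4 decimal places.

MAP − MLE = 0.0727

Posterior is Beta(10, 22); MAP = (10−1)/(32−2) = 9/30 ≈ 0.30000.
MLE ignores the prior: p̂_MLE = k/n = 5/22 ≈ 0.22727.
Difference = 9/30 − 5/22 = 4/55 ≈ 0.0727.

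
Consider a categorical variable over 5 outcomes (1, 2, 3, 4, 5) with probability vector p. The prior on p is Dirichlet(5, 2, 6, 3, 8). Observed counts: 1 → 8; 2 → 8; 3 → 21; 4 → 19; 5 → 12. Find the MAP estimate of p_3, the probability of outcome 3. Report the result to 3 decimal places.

The posterior is Dirichlet(αᵢ + nᵢ) = Dirichlet(13, 10, 27, 22, 20).
For a Dirichlet(a₁,…,a_K) with all aᵢ > 1, the mode has j-th component (aⱼ − 1)/(Σaᵢ − K).
Here Σaᵢ = 92 and K = 5, so p_3 = (27 − 1)/(92 − 5) = 26/87 ≈ 0.299.

MAP estimate: 0.299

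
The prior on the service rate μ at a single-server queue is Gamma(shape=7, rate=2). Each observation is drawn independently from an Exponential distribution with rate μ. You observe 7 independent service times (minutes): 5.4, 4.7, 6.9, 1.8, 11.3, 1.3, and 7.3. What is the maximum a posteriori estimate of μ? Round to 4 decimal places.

The Exponential(rate=μ) likelihood is ∝ μ^n e^(−μΣtᵢ). Here n = 7 and Σtᵢ = 5.4 + 4.7 + 6.9 + 1.8 + 11.3 + 1.3 + 7.3 = 38.7.
Posterior ∝ μ^6e^(−2μ) · μ^7e^(−38.7μ) = μ^13e^(−40.7μ), i.e. Gamma(14, 40.7).
Mode = (a−1)/b = 13/40.7 ≈ 0.3194.

μ̂_MAP = 0.3194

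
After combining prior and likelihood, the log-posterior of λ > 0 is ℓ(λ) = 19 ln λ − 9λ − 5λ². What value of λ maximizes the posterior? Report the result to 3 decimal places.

λ̂_MAP = 1.000

ℓ'(λ) = 19/λ − 9 − 10λ. Setting this to zero and multiplying by λ: 10λ² + 9λ − 19 = 0.
λ = (−9 + √(9² + 4·10·19)) / (2·10) = (−9 + √841) / 20 = (−9 + 29)/20 = 1.
ℓ''(λ) = −19/λ² − 10 < 0, confirming a maximum.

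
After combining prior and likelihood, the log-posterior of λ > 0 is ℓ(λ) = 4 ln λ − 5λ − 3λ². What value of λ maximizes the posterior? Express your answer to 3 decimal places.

λ̂_MAP = 0.500

ℓ'(λ) = 4/λ − 5 − 6λ. Setting this to zero and multiplying by λ: 6λ² + 5λ − 4 = 0.
λ = (−5 + √(5² + 4·6·4)) / (2·6) = (−5 + √121) / 12 = (−5 + 11)/12 = 1/2.
ℓ''(λ) = −4/λ² − 6 < 0, confirming a maximum.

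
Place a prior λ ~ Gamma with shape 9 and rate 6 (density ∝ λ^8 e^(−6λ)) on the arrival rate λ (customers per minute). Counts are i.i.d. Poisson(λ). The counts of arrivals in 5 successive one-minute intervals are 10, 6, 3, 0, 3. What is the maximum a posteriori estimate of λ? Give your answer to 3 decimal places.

λ̂_MAP = 2.727

Σxᵢ = 10+6+3+0+3 = 22, with n = 5.
Posterior ∝ λ^8e^(−6λ) · λ^22e^(−5λ) = λ^30e^(−11λ), i.e. Gamma(shape=31, rate=11).
The mode of a Gamma(a, b) with a ≥ 1 (shape–rate) is (a−1)/b = 30/11 ≈ 2.727.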